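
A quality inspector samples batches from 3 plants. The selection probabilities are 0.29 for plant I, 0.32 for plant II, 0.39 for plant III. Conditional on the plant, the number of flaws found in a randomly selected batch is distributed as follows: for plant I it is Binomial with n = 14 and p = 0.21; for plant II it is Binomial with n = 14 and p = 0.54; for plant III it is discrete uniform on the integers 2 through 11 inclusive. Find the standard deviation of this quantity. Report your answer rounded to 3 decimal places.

2.925

Per component, I: μ=2.94, E[X²]=10.9662; II: μ=7.56, E[X²]=60.6312; III: μ=6.5, E[X²]=50.5.
E[X] = 0.29·2.94 + 0.32·7.56 + 0.39·6.5 = 5.8068.
E[X²] = 0.29·10.9662 + 0.32·60.6312 + 0.39·50.5 = 42.2772.
Var(X) = E[X²] − (E[X])² = 42.2772 − 33.7189 = 8.55826.
SD(X) = √8.55826 = 2.92545.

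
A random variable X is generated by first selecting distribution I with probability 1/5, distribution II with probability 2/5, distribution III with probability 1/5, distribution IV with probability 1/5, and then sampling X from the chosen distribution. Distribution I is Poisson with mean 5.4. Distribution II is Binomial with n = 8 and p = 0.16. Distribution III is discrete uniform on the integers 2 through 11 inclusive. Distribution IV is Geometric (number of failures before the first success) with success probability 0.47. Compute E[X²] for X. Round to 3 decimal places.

For each component E[X²] = Var + (mean)², giving I: 34.56; II: 2.7136; III: 50.5; IV: 3.67089.
Overall E[X²] = 0.2·34.56 + 0.4·2.7136 + 0.2·50.5 + 0.2·3.67089 = 18.8316.

18.832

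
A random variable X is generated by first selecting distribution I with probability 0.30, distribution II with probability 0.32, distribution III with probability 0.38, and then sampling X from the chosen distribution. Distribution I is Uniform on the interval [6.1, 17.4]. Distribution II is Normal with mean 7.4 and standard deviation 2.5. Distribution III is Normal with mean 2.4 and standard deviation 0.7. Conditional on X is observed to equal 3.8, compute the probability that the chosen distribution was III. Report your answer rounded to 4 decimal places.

Likelihoods f(3.8 | ·): I: 0; II: 0.056584; III: 0.07713.
Posterior ∝ prior × likelihood. Numerator for III: 0.38·0.07713 = 0.0293094.
Normalizing constant: 0.3·0 + 0.32·0.056584 + 0.38·0.07713 = 0.0474163.
P(III | observation) = 0.0293094 / 0.0474163 = 0.618129.

0.6181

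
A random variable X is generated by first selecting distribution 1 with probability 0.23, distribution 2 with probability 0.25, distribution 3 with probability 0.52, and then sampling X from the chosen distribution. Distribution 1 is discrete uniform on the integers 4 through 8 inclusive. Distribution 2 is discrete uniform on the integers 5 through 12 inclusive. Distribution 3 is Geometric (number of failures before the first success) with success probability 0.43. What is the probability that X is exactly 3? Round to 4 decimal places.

Conditional on each component, P(X = 3): 1: 0; 2: 0; 3: 0.079633.
By total probability, P(X = 3) = 0.23·0 + 0.25·0 + 0.52·0.079633 = 0.0414092.

0.0414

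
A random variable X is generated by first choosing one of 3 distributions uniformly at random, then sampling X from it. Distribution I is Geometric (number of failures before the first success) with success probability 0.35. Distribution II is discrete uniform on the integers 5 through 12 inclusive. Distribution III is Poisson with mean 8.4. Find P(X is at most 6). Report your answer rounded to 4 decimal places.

0.4893

Conditional on each component, P(X ≤ 6): I: 0.950978; II: 0.25; III: 0.266993.
By total probability, P(X ≤ 6) = 0.333333·0.950978 + 0.333333·0.25 + 0.333333·0.266993 = 0.489323.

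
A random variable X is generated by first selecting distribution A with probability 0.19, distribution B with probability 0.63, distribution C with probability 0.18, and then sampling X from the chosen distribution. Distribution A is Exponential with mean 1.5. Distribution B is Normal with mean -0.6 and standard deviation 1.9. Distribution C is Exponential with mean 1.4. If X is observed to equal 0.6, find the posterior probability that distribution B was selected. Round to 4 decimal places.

0.3912

Likelihoods f(0.6 | ·): A: 0.44688; B: 0.172004; C: 0.465314.
Posterior ∝ prior × likelihood. Numerator for B: 0.63·0.172004 = 0.108362.
Normalizing constant: 0.19·0.44688 + 0.63·0.172004 + 0.18·0.465314 = 0.277026.
P(B | observation) = 0.108362 / 0.277026 = 0.391163.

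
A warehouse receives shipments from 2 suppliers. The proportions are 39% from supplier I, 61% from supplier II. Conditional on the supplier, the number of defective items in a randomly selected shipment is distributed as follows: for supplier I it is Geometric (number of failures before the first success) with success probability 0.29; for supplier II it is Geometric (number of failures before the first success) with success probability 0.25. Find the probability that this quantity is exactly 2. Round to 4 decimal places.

0.1428

Conditional on each supplier, P(X = 2): I: 0.146189; II: 0.140625.
By total probability, P(X = 2) = 0.39·0.146189 + 0.61·0.140625 = 0.142795.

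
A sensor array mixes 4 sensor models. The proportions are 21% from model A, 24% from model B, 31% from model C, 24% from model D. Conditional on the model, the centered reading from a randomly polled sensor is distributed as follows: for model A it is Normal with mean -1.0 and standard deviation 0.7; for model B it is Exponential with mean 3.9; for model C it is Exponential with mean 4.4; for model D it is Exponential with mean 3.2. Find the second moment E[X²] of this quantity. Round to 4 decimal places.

24.5321

For each component E[X²] = Var + (mean)², giving A: 1.49; B: 30.42; C: 38.72; D: 20.48.
Overall E[X²] = 0.21·1.49 + 0.24·30.42 + 0.31·38.72 + 0.24·20.48 = 24.5321.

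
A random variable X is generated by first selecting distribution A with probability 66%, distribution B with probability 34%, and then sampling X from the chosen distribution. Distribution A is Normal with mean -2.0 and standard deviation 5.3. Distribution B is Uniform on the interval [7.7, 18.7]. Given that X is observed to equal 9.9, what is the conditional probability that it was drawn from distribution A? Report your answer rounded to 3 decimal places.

0.114

Likelihoods f(9.9 | ·): A: 0.00605244; B: 0.0909091.
Posterior ∝ prior × likelihood. Numerator for A: 0.66·0.00605244 = 0.00399461.
Normalizing constant: 0.66·0.00605244 + 0.34·0.0909091 = 0.0349037.
P(A | observation) = 0.00399461 / 0.0349037 = 0.114447.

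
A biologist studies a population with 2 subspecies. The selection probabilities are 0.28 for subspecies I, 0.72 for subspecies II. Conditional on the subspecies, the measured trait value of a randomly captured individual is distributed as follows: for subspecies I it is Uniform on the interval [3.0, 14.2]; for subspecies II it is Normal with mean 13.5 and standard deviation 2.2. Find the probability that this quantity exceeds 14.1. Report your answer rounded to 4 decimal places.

0.2851

Conditional on each subspecies, P(X > 14.1): I: 0.00892857; II: 0.392531.
By total probability, P(X > 14.1) = 0.28·0.00892857 + 0.72·0.392531 = 0.285123.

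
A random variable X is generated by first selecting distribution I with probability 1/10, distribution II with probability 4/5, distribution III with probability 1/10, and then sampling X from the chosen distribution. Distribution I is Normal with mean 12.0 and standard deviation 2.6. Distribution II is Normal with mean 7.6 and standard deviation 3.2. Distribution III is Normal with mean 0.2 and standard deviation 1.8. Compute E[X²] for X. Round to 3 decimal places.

69.804

For each component E[X²] = Var + (mean)², giving I: 150.76; II: 68; III: 3.28.
Overall E[X²] = 0.1·150.76 + 0.8·68 + 0.1·3.28 = 69.804.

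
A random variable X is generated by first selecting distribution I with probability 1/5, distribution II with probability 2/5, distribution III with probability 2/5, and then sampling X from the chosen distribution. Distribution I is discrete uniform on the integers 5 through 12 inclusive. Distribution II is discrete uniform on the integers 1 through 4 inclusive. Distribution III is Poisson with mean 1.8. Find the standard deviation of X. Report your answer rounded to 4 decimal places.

Per component, I: μ=8.5, E[X²]=77.5; II: μ=2.5, E[X²]=7.5; III: μ=1.8, E[X²]=5.04.
E[X] = 0.2·8.5 + 0.4·2.5 + 0.4·1.8 = 3.42.
E[X²] = 0.2·77.5 + 0.4·7.5 + 0.4·5.04 = 20.516.
Var(X) = E[X²] − (E[X])² = 20.516 − 11.6964 = 8.8196.
SD(X) = √8.8196 = 2.96978.

2.9698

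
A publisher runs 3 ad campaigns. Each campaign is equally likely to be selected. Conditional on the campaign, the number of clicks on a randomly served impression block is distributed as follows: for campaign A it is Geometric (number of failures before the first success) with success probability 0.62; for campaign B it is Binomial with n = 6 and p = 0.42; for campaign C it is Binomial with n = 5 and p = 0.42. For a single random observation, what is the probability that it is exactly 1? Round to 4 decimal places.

0.2129

Conditional on each campaign, P(X = 1): A: 0.2356; B: 0.165402; C: 0.237646.
By total probability, P(X = 1) = 0.333333·0.2356 + 0.333333·0.165402 + 0.333333·0.237646 = 0.212883.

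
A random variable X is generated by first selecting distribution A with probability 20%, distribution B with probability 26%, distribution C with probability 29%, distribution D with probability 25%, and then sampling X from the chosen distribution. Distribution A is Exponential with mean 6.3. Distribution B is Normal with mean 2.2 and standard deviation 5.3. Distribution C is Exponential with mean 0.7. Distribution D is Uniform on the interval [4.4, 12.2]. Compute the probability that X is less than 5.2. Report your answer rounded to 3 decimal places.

Conditional on each component, P(X < 5.2): A: 0.561939; B: 0.714316; C: 0.999406; D: 0.102564.
By total probability, P(X < 5.2) = 0.2·0.561939 + 0.26·0.714316 + 0.29·0.999406 + 0.25·0.102564 = 0.613579.

0.614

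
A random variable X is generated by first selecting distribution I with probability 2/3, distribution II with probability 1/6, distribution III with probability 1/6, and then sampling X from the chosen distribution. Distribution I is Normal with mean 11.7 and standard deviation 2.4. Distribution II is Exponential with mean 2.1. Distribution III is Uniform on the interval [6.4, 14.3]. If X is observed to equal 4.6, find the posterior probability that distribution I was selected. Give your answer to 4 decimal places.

0.1357

Likelihoods f(4.6 | ·): I: 0.00209066; II: 0.0532683; III: 0.
Posterior ∝ prior × likelihood. Numerator for I: 0.666667·0.00209066 = 0.00139377.
Normalizing constant: 0.666667·0.00209066 + 0.166667·0.0532683 + 0.166667·0 = 0.0102718.
P(I | observation) = 0.00139377 / 0.0102718 = 0.135689.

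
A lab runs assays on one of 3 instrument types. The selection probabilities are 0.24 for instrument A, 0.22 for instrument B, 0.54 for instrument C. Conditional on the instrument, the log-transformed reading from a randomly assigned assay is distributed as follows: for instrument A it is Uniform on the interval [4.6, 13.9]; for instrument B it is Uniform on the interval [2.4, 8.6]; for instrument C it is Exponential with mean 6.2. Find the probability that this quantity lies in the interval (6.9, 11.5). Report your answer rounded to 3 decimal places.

Conditional on each instrument, P(6.9 < X < 11.5): A: 0.494624; B: 0.274194; C: 0.172125.
By total probability, P(6.9 < X < 11.5) = 0.24·0.494624 + 0.22·0.274194 + 0.54·0.172125 = 0.27198.

0.272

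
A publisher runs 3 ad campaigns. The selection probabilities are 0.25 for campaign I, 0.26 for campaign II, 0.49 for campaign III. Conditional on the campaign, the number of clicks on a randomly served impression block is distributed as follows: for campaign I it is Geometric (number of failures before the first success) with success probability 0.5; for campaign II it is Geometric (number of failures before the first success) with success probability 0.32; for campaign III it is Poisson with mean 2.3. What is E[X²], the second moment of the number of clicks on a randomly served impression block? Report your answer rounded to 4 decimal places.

For each component E[X²] = Var + (mean)², giving I: 3; II: 11.1562; III: 7.59.
Overall E[X²] = 0.25·3 + 0.26·11.1562 + 0.49·7.59 = 7.36972.

7.3697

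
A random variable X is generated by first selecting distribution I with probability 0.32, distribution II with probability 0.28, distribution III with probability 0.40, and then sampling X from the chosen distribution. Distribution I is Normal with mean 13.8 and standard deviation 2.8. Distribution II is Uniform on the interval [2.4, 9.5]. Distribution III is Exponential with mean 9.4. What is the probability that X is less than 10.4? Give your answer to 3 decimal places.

0.584

Conditional on each component, P(X < 10.4): I: 0.112319; II: 1; III: 0.669247.
By total probability, P(X < 10.4) = 0.32·0.112319 + 0.28·1 + 0.4·0.669247 = 0.583641.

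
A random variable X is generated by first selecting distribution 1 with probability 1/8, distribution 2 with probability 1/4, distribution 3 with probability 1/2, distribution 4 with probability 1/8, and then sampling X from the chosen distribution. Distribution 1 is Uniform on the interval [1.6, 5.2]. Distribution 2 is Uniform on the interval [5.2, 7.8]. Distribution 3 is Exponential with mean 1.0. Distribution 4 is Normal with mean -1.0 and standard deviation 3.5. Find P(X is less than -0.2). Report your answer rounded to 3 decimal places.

Conditional on each component, P(X < -0.2): 1: 0; 2: 0; 3: 0; 4: 0.590399.
By total probability, P(X < -0.2) = 0.125·0 + 0.25·0 + 0.5·0 + 0.125·0.590399 = 0.0737999.

0.074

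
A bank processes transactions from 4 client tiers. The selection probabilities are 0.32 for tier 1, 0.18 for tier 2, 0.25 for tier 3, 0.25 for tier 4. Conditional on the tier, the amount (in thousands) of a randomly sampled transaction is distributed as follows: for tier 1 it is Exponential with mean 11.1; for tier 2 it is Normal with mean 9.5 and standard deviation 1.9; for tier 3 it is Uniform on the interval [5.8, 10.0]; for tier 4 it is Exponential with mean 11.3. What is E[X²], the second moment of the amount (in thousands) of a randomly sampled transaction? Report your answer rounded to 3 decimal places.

For each component E[X²] = Var + (mean)², giving 1: 246.42; 2: 93.86; 3: 63.88; 4: 255.38.
Overall E[X²] = 0.32·246.42 + 0.18·93.86 + 0.25·63.88 + 0.25·255.38 = 175.564.

175.564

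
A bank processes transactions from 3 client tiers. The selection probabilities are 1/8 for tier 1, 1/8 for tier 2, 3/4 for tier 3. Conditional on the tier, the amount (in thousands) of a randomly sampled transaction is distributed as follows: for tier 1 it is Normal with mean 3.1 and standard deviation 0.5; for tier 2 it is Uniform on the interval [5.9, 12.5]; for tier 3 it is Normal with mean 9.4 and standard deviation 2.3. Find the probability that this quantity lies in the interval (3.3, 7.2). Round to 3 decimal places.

0.192

Conditional on each tier, P(3.3 < X < 7.2): 1: 0.344578; 2: 0.19697; 3: 0.165406.
By total probability, P(3.3 < X < 7.2) = 0.125·0.344578 + 0.125·0.19697 + 0.75·0.165406 = 0.191748.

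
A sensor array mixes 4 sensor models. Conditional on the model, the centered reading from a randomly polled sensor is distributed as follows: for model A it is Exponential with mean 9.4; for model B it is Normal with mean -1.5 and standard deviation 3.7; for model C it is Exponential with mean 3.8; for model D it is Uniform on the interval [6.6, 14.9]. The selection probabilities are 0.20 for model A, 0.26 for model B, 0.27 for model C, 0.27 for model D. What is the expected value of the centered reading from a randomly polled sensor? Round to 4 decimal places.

Component means — A: 9.4; B: -1.5; C: 3.8; D: 10.75.
E[X] = 0.2·9.4 + 0.26·-1.5 + 0.27·3.8 + 0.27·10.75 = 5.4185.

5.4185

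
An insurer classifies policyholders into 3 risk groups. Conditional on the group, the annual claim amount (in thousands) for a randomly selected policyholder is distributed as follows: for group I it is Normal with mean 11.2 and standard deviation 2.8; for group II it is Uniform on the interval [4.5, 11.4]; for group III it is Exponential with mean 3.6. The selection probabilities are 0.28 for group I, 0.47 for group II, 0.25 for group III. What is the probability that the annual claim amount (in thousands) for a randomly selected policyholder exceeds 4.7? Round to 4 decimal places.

Conditional on each group, P(X > 4.7): I: 0.989868; II: 0.971014; III: 0.271022.
By total probability, P(X > 4.7) = 0.28·0.989868 + 0.47·0.971014 + 0.25·0.271022 = 0.801295.

0.8013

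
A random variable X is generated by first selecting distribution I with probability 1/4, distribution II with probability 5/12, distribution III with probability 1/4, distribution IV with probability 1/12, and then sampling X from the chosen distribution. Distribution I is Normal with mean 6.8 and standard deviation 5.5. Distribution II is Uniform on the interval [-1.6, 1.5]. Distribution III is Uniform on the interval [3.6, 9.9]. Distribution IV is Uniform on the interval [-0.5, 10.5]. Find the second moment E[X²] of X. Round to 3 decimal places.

34.598

For each component E[X²] = Var + (mean)², giving I: 76.49; II: 0.803333; III: 48.87; IV: 35.0833.
Overall E[X²] = 0.25·76.49 + 0.416667·0.803333 + 0.25·48.87 + 0.0833333·35.0833 = 34.5983.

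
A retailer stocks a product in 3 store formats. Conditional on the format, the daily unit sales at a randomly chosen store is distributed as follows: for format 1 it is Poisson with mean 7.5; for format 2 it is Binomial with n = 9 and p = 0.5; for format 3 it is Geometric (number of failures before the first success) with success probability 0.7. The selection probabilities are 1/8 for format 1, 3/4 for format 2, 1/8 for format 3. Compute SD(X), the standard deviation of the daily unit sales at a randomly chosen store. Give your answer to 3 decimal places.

2.425

Per component, 1: μ=7.5, E[X²]=63.75; 2: μ=4.5, E[X²]=22.5; 3: μ=0.428571, E[X²]=0.795918.
E[X] = 0.125·7.5 + 0.75·4.5 + 0.125·0.428571 = 4.36607.
E[X²] = 0.125·63.75 + 0.75·22.5 + 0.125·0.795918 = 24.9432.
Var(X) = E[X²] − (E[X])² = 24.9432 − 19.0626 = 5.88066.
SD(X) = √5.88066 = 2.42501.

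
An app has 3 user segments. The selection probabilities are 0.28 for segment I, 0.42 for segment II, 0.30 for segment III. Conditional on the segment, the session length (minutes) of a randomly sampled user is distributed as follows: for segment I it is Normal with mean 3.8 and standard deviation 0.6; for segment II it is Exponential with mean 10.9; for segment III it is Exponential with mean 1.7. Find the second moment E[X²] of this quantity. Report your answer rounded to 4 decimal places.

105.6784

For each component E[X²] = Var + (mean)², giving I: 14.8; II: 237.62; III: 5.78.
Overall E[X²] = 0.28·14.8 + 0.42·237.62 + 0.3·5.78 = 105.678.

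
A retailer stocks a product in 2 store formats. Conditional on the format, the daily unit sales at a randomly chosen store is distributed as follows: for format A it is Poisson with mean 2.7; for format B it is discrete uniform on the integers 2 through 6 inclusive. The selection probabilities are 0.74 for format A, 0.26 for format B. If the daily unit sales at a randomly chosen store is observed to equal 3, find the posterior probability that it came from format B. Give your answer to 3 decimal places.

Likelihoods P(X=3 | ·): A: 0.220468; B: 0.2.
Posterior ∝ prior × likelihood. Numerator for B: 0.26·0.2 = 0.052.
Normalizing constant: 0.74·0.220468 + 0.26·0.2 = 0.215146.
P(B | observation) = 0.052 / 0.215146 = 0.241696.

0.242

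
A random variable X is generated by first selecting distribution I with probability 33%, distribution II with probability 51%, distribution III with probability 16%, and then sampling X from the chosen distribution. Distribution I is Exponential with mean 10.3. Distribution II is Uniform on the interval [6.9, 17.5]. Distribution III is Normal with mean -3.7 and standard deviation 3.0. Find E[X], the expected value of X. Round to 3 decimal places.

9.029

Component means — I: 10.3; II: 12.2; III: -3.7.
E[X] = 0.33·10.3 + 0.51·12.2 + 0.16·-3.7 = 9.029.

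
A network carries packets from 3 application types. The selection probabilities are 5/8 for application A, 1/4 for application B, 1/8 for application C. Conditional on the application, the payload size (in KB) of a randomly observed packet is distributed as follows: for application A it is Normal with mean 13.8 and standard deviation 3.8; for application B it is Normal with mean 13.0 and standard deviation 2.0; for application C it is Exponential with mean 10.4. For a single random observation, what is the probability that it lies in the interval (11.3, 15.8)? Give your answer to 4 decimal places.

Conditional on each application, P(11.3 < X < 15.8): A: 0.445363; B: 0.721581; C: 0.118502.
By total probability, P(11.3 < X < 15.8) = 0.625·0.445363 + 0.25·0.721581 + 0.125·0.118502 = 0.47356.

0.4736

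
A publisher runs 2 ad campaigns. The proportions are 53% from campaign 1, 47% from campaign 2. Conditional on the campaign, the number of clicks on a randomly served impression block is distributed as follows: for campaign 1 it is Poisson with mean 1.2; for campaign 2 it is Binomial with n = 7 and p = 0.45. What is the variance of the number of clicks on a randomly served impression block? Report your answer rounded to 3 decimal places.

2.397

Per component, 1: μ=1.2, E[X²]=2.64; 2: μ=3.15, E[X²]=11.655.
E[X] = 0.53·1.2 + 0.47·3.15 = 2.1165.
E[X²] = 0.53·2.64 + 0.47·11.655 = 6.87705.
Var(X) = E[X²] − (E[X])² = 6.87705 − 4.47957 = 2.39748.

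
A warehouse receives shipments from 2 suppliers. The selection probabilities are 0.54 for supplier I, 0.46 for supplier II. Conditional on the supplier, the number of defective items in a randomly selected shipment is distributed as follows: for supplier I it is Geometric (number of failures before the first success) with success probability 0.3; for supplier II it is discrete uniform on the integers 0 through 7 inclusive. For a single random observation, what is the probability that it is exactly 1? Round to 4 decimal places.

Conditional on each supplier, P(X = 1): I: 0.21; II: 0.125.
By total probability, P(X = 1) = 0.54·0.21 + 0.46·0.125 = 0.1709.

0.1709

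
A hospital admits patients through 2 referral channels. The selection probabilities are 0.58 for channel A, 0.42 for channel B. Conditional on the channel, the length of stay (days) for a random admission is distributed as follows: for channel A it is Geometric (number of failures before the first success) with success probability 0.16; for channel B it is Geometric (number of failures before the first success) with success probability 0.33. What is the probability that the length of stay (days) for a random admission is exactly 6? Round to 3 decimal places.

Conditional on each channel, P(X = 6): A: 0.0562077; B: 0.0298513.
By total probability, P(X = 6) = 0.58·0.0562077 + 0.42·0.0298513 = 0.045138.

0.045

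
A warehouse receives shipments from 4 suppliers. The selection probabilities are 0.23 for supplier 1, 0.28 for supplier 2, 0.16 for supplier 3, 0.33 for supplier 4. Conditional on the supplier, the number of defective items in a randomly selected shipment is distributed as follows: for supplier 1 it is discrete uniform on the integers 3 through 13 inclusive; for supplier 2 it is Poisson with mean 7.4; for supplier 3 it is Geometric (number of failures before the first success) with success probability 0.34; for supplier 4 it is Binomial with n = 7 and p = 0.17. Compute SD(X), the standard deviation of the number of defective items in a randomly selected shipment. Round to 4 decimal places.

3.9286

Per component, 1: μ=8, E[X²]=74; 2: μ=7.4, E[X²]=62.16; 3: μ=1.94118, E[X²]=9.47751; 4: μ=1.19, E[X²]=2.4038.
E[X] = 0.23·8 + 0.28·7.4 + 0.16·1.94118 + 0.33·1.19 = 4.61529.
E[X²] = 0.23·74 + 0.28·62.16 + 0.16·9.47751 + 0.33·2.4038 = 36.7345.
Var(X) = E[X²] − (E[X])² = 36.7345 − 21.3009 = 15.4336.
SD(X) = √15.4336 = 3.92856.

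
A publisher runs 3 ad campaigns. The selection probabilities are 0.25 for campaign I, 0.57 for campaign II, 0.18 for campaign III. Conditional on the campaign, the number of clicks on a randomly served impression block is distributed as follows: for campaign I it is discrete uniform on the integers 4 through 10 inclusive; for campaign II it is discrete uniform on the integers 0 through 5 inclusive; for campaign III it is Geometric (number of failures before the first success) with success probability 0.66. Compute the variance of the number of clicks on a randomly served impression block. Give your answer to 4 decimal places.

7.9852

Per component, I: μ=7, E[X²]=53; II: μ=2.5, E[X²]=9.16667; III: μ=0.515152, E[X²]=1.04591.
E[X] = 0.25·7 + 0.57·2.5 + 0.18·0.515152 = 3.26773.
E[X²] = 0.25·53 + 0.57·9.16667 + 0.18·1.04591 = 18.6633.
Var(X) = E[X²] − (E[X])² = 18.6633 − 10.678 = 7.98522.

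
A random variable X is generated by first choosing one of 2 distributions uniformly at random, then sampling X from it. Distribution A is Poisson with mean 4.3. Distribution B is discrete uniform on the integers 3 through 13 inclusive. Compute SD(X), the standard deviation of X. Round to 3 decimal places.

Per component, A: μ=4.3, E[X²]=22.79; B: μ=8, E[X²]=74.
E[X] = 0.5·4.3 + 0.5·8 = 6.15.
E[X²] = 0.5·22.79 + 0.5·74 = 48.395.
Var(X) = E[X²] − (E[X])² = 48.395 − 37.8225 = 10.5725.
SD(X) = √10.5725 = 3.25154.

3.252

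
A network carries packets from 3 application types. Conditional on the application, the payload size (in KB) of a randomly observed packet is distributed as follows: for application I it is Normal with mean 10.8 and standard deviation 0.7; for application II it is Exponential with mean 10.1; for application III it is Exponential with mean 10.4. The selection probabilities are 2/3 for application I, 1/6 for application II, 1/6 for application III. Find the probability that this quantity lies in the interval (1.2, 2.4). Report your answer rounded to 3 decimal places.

0.033

Conditional on each application, P(1.2 < X < 2.4): I: 0; II: 0.0994755; III: 0.0971007.
By total probability, P(1.2 < X < 2.4) = 0.666667·0 + 0.166667·0.0994755 + 0.166667·0.0971007 = 0.0327627.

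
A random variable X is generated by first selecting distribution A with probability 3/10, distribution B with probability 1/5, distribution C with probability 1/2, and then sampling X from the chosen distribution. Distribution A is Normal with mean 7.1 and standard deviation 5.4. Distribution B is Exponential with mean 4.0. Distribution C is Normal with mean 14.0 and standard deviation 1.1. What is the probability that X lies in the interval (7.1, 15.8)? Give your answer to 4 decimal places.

Conditional on each component, P(7.1 < X < 15.8): A: 0.446422; B: 0.150229; C: 0.949118.
By total probability, P(7.1 < X < 15.8) = 0.3·0.446422 + 0.2·0.150229 + 0.5·0.949118 = 0.638532.

0.6385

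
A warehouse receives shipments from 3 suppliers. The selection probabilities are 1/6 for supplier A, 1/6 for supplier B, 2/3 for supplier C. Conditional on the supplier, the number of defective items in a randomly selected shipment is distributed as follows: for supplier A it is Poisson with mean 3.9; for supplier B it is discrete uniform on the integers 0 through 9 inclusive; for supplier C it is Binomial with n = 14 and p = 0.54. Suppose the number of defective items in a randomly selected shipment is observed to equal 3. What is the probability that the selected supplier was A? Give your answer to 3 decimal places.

0.580

Likelihoods P(X=3 | ·): A: 0.200122; B: 0.1; C: 0.0111846.
Posterior ∝ prior × likelihood. Numerator for A: 0.166667·0.200122 = 0.0333536.
Normalizing constant: 0.166667·0.200122 + 0.166667·0.1 + 0.666667·0.0111846 = 0.0574766.
P(A | observation) = 0.0333536 / 0.0574766 = 0.580298.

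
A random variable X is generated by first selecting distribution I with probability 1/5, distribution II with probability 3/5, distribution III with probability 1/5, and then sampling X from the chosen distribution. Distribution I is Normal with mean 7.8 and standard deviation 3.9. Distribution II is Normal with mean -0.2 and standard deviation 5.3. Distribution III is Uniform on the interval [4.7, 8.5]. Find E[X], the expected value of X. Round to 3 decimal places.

2.760

Component means — I: 7.8; II: -0.2; III: 6.6.
E[X] = 0.2·7.8 + 0.6·-0.2 + 0.2·6.6 = 2.76.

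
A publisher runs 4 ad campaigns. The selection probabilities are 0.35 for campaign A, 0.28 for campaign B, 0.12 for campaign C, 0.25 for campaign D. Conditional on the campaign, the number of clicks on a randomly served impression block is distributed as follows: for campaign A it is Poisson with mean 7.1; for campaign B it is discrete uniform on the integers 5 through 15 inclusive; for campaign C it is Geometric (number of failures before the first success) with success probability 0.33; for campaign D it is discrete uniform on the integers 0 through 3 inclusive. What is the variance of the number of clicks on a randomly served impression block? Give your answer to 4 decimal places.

Per component, A: μ=7.1, E[X²]=57.51; B: μ=10, E[X²]=110; C: μ=2.0303, E[X²]=10.2746; D: μ=1.5, E[X²]=3.5.
E[X] = 0.35·7.1 + 0.28·10 + 0.12·2.0303 + 0.25·1.5 = 5.90364.
E[X²] = 0.35·57.51 + 0.28·110 + 0.12·10.2746 + 0.25·3.5 = 53.0364.
Var(X) = E[X²] − (E[X])² = 53.0364 − 34.8529 = 18.1835.

18.1835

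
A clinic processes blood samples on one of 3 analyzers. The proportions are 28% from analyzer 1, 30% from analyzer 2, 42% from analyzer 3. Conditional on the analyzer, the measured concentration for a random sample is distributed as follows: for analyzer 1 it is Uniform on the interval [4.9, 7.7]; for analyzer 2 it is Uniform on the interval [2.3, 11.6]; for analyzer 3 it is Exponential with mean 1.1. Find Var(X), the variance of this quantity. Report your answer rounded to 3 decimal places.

Per component, 1: μ=6.3, E[X²]=40.3433; 2: μ=6.95, E[X²]=55.51; 3: μ=1.1, E[X²]=2.42.
E[X] = 0.28·6.3 + 0.3·6.95 + 0.42·1.1 = 4.311.
E[X²] = 0.28·40.3433 + 0.3·55.51 + 0.42·2.42 = 28.9655.
Var(X) = E[X²] − (E[X])² = 28.9655 − 18.5847 = 10.3808.

10.381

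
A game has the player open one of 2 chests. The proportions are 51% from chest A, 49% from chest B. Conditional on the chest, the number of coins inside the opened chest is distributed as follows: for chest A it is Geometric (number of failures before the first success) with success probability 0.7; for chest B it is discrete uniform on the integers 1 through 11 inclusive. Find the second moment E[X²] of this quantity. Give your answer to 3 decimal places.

22.946

For each component E[X²] = Var + (mean)², giving A: 0.795918; B: 46.
Overall E[X²] = 0.51·0.795918 + 0.49·46 = 22.9459.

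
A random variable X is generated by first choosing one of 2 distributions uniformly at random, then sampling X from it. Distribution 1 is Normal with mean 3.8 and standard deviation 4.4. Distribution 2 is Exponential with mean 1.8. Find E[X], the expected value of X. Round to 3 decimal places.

2.800

Component means — 1: 3.8; 2: 1.8.
E[X] = 0.5·3.8 + 0.5·1.8 = 2.8.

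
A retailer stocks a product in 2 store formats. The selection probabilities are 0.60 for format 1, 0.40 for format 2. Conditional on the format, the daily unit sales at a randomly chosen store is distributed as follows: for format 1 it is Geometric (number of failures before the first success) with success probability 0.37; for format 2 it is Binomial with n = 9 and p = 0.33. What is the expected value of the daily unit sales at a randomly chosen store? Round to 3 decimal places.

2.210

Component means — 1: 1.7027; 2: 2.97.
E[X] = 0.6·1.7027 + 0.4·2.97 = 2.20962.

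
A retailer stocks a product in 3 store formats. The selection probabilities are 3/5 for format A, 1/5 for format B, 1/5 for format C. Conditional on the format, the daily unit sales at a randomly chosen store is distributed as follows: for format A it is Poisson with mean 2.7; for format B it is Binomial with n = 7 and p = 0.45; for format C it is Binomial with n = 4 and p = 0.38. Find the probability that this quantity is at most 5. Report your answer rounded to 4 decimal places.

Conditional on each format, P(X ≤ 5): A: 0.943268; B: 0.964294; C: 1.
By total probability, P(X ≤ 5) = 0.6·0.943268 + 0.2·0.964294 + 0.2·1 = 0.95882.

0.9588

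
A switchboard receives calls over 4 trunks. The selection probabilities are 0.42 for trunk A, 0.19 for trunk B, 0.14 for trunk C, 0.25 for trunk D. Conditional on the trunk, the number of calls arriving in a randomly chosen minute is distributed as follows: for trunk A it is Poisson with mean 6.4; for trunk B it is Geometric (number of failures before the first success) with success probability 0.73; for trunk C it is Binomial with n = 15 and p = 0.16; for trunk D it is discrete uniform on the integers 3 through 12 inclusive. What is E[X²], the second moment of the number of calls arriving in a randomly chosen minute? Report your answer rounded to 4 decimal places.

37.2271

For each component E[X²] = Var + (mean)², giving A: 47.36; B: 0.64346; C: 7.776; D: 64.5.
Overall E[X²] = 0.42·47.36 + 0.19·0.64346 + 0.14·7.776 + 0.25·64.5 = 37.2271.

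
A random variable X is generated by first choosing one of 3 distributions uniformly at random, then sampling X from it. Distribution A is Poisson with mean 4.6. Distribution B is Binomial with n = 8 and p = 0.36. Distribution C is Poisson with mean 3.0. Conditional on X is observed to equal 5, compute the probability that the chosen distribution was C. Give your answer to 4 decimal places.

0.2784

Likelihoods P(X=5 | ·): A: 0.172526; B: 0.0887647; C: 0.100819.
Posterior ∝ prior × likelihood. Numerator for C: 0.333333·0.100819 = 0.0336063.
Normalizing constant: 0.333333·0.172526 + 0.333333·0.0887647 + 0.333333·0.100819 = 0.120703.
P(C | observation) = 0.0336063 / 0.120703 = 0.278421.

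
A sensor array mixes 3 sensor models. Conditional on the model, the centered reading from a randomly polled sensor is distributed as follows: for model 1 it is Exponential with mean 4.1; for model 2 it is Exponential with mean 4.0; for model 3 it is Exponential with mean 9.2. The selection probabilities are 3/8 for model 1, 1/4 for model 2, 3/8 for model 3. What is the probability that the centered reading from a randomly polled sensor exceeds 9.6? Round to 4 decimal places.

0.1908

Conditional on each model, P(X > 9.6): 1: 0.0961868; 2: 0.090718; 3: 0.352227.
By total probability, P(X > 9.6) = 0.375·0.0961868 + 0.25·0.090718 + 0.375·0.352227 = 0.190835.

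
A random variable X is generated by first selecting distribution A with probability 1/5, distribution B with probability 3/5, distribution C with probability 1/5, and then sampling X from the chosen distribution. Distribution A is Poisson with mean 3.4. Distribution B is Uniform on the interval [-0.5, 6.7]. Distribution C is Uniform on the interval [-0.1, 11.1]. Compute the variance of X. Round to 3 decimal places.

Per component, A: μ=3.4, E[X²]=14.96; B: μ=3.1, E[X²]=13.93; C: μ=5.5, E[X²]=40.7033.
E[X] = 0.2·3.4 + 0.6·3.1 + 0.2·5.5 = 3.64.
E[X²] = 0.2·14.96 + 0.6·13.93 + 0.2·40.7033 = 19.4907.
Var(X) = E[X²] − (E[X])² = 19.4907 − 13.2496 = 6.24107.

6.241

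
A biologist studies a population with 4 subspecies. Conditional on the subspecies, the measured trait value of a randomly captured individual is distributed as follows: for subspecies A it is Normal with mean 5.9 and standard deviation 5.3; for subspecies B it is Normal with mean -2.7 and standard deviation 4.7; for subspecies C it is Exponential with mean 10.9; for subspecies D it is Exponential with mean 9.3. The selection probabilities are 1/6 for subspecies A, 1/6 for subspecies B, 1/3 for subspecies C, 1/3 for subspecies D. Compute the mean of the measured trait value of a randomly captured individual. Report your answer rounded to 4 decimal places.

Component means — A: 5.9; B: -2.7; C: 10.9; D: 9.3.
E[X] = 0.166667·5.9 + 0.166667·-2.7 + 0.333333·10.9 + 0.333333·9.3 = 7.26667.

7.2667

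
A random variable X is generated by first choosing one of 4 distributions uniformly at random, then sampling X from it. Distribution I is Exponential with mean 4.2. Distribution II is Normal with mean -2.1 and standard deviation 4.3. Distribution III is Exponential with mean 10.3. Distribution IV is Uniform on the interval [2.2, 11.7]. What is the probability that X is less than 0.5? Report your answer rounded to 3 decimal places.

0.222

Conditional on each component, P(X < 0.5): I: 0.112234; II: 0.727295; III: 0.0473843; IV: 0.
By total probability, P(X < 0.5) = 0.25·0.112234 + 0.25·0.727295 + 0.25·0.0473843 + 0.25·0 = 0.221728.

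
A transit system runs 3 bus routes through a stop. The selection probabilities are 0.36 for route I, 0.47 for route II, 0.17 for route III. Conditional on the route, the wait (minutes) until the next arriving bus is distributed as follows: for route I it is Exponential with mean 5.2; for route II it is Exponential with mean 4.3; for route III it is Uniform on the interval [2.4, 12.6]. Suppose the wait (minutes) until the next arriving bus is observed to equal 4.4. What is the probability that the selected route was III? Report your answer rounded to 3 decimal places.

0.195

Likelihoods f(4.4 | ·): I: 0.0825119; II: 0.0835867; III: 0.0980392.
Posterior ∝ prior × likelihood. Numerator for III: 0.17·0.0980392 = 0.0166667.
Normalizing constant: 0.36·0.0825119 + 0.47·0.0835867 + 0.17·0.0980392 = 0.0856567.
P(III | observation) = 0.0166667 / 0.0856567 = 0.194575.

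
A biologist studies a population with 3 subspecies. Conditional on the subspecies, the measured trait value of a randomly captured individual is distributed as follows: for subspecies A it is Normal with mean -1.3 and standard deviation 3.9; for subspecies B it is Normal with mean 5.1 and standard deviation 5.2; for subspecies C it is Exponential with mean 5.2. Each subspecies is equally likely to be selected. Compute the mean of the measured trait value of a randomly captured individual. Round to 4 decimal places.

3.0000

Component means — A: -1.3; B: 5.1; C: 5.2.
E[X] = 0.333333·-1.3 + 0.333333·5.1 + 0.333333·5.2 = 3.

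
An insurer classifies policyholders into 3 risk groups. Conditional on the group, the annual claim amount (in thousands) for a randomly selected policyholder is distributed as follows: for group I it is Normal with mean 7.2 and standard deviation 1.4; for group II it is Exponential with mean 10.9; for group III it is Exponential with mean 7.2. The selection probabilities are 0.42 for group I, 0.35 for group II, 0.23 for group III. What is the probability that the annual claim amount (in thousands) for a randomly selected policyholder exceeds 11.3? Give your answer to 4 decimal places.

0.1727

Conditional on each group, P(X > 11.3): I: 0.00170262; II: 0.354624; III: 0.208161.
By total probability, P(X > 11.3) = 0.42·0.00170262 + 0.35·0.354624 + 0.23·0.208161 = 0.17271.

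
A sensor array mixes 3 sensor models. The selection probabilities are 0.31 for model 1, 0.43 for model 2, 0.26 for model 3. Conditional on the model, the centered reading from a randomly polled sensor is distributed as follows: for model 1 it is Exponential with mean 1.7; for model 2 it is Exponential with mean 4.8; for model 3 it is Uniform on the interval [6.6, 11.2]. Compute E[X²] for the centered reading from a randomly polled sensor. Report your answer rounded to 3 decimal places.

For each component E[X²] = Var + (mean)², giving 1: 5.78; 2: 46.08; 3: 80.9733.
Overall E[X²] = 0.31·5.78 + 0.43·46.08 + 0.26·80.9733 = 42.6593.

42.659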